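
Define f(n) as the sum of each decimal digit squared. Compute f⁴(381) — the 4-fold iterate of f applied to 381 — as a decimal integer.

37

381 → 3² + 8² + 1² = 9 + 64 + 1 = 74
74 → 7² + 4² = 49 + 16 = 65
65 → 6² + 5² = 36 + 25 = 61
61 → 6² + 1² = 36 + 1 = 37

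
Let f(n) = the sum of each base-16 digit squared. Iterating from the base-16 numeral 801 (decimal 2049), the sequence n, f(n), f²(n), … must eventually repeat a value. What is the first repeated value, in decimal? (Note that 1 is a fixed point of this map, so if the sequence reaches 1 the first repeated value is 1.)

2049 = (8,0,1)_16 → 8² + 0² + 1² = 64 + 0 + 1 = 65
65 = (4,1)_16 → 4² + 1² = 16 + 1 = 17
17 = (1,1)_16 → 1² + 1² = 1 + 1 = 2
2 = (2)_16 → 2² = 4
4 = (4)_16 → 4² = 16
16 = (1,0)_16 → 1² + 0² = 1 + 0 = 1  — reached the fixed point 1.
1 → 1, so 1 is the first repeated value.

1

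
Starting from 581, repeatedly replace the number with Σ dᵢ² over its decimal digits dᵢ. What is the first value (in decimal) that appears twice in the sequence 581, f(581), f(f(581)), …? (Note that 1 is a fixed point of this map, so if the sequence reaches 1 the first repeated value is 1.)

37

581 → 5² + 8² + 1² = 90
90 → 9² + 0² = 81
81 → 8² + 1² = 65
65 → 6² + 5² = 61
61 → 6² + 1² = 37
37 → 3² + 7² = 58
58 → 5² + 8² = 89
89 → 8² + 9² = 145
145 → 1² + 4² + 5² = 42
42 → 4² + 2² = 20
20 → 2² + 0² = 4
4 → 4² = 16
16 → 1² + 6² = 37  — 37 already appeared earlier.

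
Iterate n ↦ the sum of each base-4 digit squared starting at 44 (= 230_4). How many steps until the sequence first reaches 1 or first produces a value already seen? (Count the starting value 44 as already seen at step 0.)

5

44 = (2,3,0)_4 → 2² + 3² + 0² = 4 + 9 + 0 = 13
13 = (3,1)_4 → 3² + 1² = 9 + 1 = 10
10 = (2,2)_4 → 2² + 2² = 4 + 4 = 8
8 = (2,0)_4 → 2² + 0² = 4 + 0 = 4
4 = (1,0)_4 → 1² + 0² = 1 + 0 = 1  — reached 1.
That took 5 steps.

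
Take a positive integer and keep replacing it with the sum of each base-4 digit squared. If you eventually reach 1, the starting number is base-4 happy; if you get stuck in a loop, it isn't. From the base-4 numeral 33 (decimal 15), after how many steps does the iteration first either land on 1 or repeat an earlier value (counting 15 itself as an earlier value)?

5

15 = (3,3)_4 → 18
18 = (1,0,2)_4 → 5
5 = (1,1)_4 → 2
2 = (2)_4 → 4
4 = (1,0)_4 → 1  — reached 1.
That took 5 steps.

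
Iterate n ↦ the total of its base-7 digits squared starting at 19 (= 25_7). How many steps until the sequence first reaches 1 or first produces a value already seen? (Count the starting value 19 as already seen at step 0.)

5

19 = (2,5)_7 → 2² + 5² = 29
29 = (4,1)_7 → 4² + 1² = 17
17 = (2,3)_7 → 2² + 3² = 13
13 = (1,6)_7 → 1² + 6² = 37
37 = (5,2)_7 → 5² + 2² = 29  — 29 repeats.
That took 5 steps.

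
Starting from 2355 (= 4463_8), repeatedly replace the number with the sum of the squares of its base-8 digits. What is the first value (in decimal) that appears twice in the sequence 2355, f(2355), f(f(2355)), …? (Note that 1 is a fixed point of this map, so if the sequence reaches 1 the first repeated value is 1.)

1

2355 = (4,4,6,3)_8 → 4² + 4² + 6² + 3² = 16 + 16 + 36 + 9 = 77
77 = (1,1,5)_8 → 1² + 1² + 5² = 1 + 1 + 25 = 27
27 = (3,3)_8 → 3² + 3² = 9 + 9 = 18
18 = (2,2)_8 → 2² + 2² = 4 + 4 = 8
8 = (1,0)_8 → 1² + 0² = 1 + 0 = 1  — reached the fixed point 1.
1 → 1, so 1 is the first repeated value.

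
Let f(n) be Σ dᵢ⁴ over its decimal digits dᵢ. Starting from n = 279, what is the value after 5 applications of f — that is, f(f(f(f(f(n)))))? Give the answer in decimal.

7329

279 → 2⁴ + 7⁴ + 9⁴ = 16 + 2401 + 6561 = 8978
8978 → 8⁴ + 9⁴ + 7⁴ + 8⁴ = 4096 + 6561 + 2401 + 4096 = 17154
17154 → 1⁴ + 7⁴ + 1⁴ + 5⁴ + 4⁴ = 1 + 2401 + 1 + 625 + 256 = 3284
3284 → 3⁴ + 2⁴ + 8⁴ + 4⁴ = 81 + 16 + 4096 + 256 = 4449
4449 → 4⁴ + 4⁴ + 4⁴ + 9⁴ = 256 + 256 + 256 + 6561 = 7329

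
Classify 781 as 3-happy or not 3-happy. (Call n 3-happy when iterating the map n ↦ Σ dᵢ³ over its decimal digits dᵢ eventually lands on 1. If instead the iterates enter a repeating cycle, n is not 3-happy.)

not 3-happy

781 → 7³ + 8³ + 1³ = 343 + 512 + 1 = 856
856 → 8³ + 5³ + 6³ = 512 + 125 + 216 = 853
853 → 8³ + 5³ + 3³ = 512 + 125 + 27 = 664
664 → 6³ + 6³ + 4³ = 216 + 216 + 64 = 496
496 → 4³ + 9³ + 6³ = 64 + 729 + 216 = 1009
1009 → 1³ + 0³ + 0³ + 9³ = 1 + 0 + 0 + 729 = 730
730 → 7³ + 3³ + 0³ = 343 + 27 + 0 = 370
370 → 3³ + 7³ + 0³ = 27 + 343 + 0 = 370  — 370 already seen; the sequence cycles without reaching 1.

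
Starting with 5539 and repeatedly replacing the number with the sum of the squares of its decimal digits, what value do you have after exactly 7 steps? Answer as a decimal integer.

89

5539 → 5² + 5² + 3² + 9² = 25 + 25 + 9 + 81 = 140
140 → 1² + 4² + 0² = 1 + 16 + 0 = 17
17 → 1² + 7² = 1 + 49 = 50
50 → 5² + 0² = 25 + 0 = 25
25 → 2² + 5² = 4 + 25 = 29
29 → 2² + 9² = 4 + 81 = 85
85 → 8² + 5² = 64 + 25 = 89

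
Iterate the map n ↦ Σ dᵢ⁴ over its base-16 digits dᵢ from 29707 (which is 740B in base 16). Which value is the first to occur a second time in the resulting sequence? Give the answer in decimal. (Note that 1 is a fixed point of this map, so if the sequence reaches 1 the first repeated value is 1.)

29707 = (7,4,0,11)_16 → 7⁴ + 4⁴ + 0⁴ + 11⁴ = 2401 + 256 + 0 + 14641 = 17298
17298 = (4,3,9,2)_16 → 4⁴ + 3⁴ + 9⁴ + 2⁴ = 256 + 81 + 6561 + 16 = 6914
6914 = (1,11,0,2)_16 → 1⁴ + 11⁴ + 0⁴ + 2⁴ = 1 + 14641 + 0 + 16 = 14658
14658 = (3,9,4,2)_16 → 3⁴ + 9⁴ + 4⁴ + 2⁴ = 81 + 6561 + 256 + 16 = 6914  — 6914 already appeared earlier.

6914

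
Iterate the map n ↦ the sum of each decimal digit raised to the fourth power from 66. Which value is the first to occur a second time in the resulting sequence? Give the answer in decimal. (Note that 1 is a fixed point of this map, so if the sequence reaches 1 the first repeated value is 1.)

66 → 6⁴ + 6⁴ = 1296 + 1296 = 2592
2592 → 2⁴ + 5⁴ + 9⁴ + 2⁴ = 16 + 625 + 6561 + 16 = 7218
7218 → 7⁴ + 2⁴ + 1⁴ + 8⁴ = 2401 + 16 + 1 + 4096 = 6514
6514 → 6⁴ + 5⁴ + 1⁴ + 4⁴ = 1296 + 625 + 1 + 256 = 2178
2178 → 2⁴ + 1⁴ + 7⁴ + 8⁴ = 16 + 1 + 2401 + 4096 = 6514  — 6514 already appeared earlier.

6514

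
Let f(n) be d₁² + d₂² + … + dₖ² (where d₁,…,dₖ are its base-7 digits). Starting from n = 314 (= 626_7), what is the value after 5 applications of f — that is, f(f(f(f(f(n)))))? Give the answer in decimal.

314 = (6,2,6)_7 → 6² + 2² + 6² = 36 + 4 + 36 = 76
76 = (1,3,6)_7 → 1² + 3² + 6² = 1 + 9 + 36 = 46
46 = (6,4)_7 → 6² + 4² = 36 + 16 = 52
52 = (1,0,3)_7 → 1² + 0² + 3² = 1 + 0 + 9 = 10
10 = (1,3)_7 → 1² + 3² = 1 + 9 = 10

10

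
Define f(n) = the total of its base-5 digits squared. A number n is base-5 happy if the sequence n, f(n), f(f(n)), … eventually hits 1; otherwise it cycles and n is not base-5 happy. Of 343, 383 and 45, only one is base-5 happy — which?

383

343: 343 → 31 → 3 → 9 → 17 → 13 → 13  — repeats 13 (not base-5 happy)
383: 383 → 19 → 25 → 1  — reaches 1 (base-5 happy)
45: 45 → 17 → 13 → 13  — repeats 13 (not base-5 happy)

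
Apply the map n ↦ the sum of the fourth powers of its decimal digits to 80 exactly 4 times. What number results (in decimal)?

80 → 8⁴ + 0⁴ = 4096 + 0 = 4096
4096 → 4⁴ + 0⁴ + 9⁴ + 6⁴ = 256 + 0 + 6561 + 1296 = 8113
8113 → 8⁴ + 1⁴ + 1⁴ + 3⁴ = 4096 + 1 + 1 + 81 = 4179
4179 → 4⁴ + 1⁴ + 7⁴ + 9⁴ = 256 + 1 + 2401 + 6561 = 9219

9219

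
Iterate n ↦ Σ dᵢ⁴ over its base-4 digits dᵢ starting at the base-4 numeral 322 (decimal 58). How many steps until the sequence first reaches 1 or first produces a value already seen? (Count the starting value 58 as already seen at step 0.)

3

58 = (3,2,2)_4 → 3⁴ + 2⁴ + 2⁴ = 81 + 16 + 16 = 113
113 = (1,3,0,1)_4 → 1⁴ + 3⁴ + 0⁴ + 1⁴ = 1 + 81 + 0 + 1 = 83
83 = (1,1,0,3)_4 → 1⁴ + 1⁴ + 0⁴ + 3⁴ = 1 + 1 + 0 + 81 = 83  — 83 repeats.
That took 3 steps.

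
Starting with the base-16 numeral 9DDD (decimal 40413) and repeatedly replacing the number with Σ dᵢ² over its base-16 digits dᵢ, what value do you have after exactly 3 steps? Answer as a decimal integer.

40413 = (9,13,13,13)_16 → 588
588 = (2,4,12)_16 → 164
164 = (10,4)_16 → 116

116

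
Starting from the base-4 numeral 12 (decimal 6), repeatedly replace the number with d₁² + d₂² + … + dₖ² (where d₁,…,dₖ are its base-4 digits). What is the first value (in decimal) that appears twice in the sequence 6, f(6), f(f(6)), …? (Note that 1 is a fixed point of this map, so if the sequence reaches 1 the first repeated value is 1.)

1

6 = (1,2)_4 → 5
5 = (1,1)_4 → 2
2 = (2)_4 → 4
4 = (1,0)_4 → 1  — reached the fixed point 1.
1 → 1, so 1 is the first repeated value.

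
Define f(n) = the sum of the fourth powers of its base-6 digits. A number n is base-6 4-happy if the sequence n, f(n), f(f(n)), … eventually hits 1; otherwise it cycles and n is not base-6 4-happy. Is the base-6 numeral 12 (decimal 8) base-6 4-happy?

not base-6 4-happy

8 = (1,2)_6 → 17
17 = (2,5)_6 → 641
641 = (2,5,4,5)_6 → 1522
1522 = (1,1,0,1,4)_6 → 259
259 = (1,1,1,1)_6 → 4
4 = (4)_6 → 256
256 = (1,1,0,4)_6 → 258
258 = (1,1,1,0)_6 → 3
3 = (3)_6 → 81
81 = (2,1,3)_6 → 98
98 = (2,4,2)_6 → 288
288 = (1,2,0,0)_6 → 17  — 17 already seen; the sequence cycles without reaching 1.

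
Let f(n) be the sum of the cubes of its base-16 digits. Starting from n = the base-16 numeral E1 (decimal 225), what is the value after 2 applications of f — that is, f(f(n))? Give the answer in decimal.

225 = (14,1)_16 → 2745
2745 = (10,11,9)_16 → 3060

3060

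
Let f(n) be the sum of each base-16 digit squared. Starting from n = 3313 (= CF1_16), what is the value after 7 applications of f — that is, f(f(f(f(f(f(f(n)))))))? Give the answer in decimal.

200

3313 = (12,15,1)_16 → 12² + 15² + 1² = 370
370 = (1,7,2)_16 → 1² + 7² + 2² = 54
54 = (3,6)_16 → 3² + 6² = 45
45 = (2,13)_16 → 2² + 13² = 173
173 = (10,13)_16 → 10² + 13² = 269
269 = (1,0,13)_16 → 1² + 0² + 13² = 170
170 = (10,10)_16 → 10² + 10² = 200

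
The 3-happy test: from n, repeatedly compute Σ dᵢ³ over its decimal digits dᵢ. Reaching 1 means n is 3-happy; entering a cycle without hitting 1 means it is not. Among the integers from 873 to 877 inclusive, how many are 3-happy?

873: 873 → 882 → 1032 → 36 → 243 → 99 → 1458 → 702 → 351 → 153 → 153  (repeats 153)
874: 874 → 919 → 1459 → 919  (repeats 919)
875: 875 → 980 → 1241 → 74 → 407 → 407  (repeats 407)
876: 876 → 1071 → 345 → 216 → 225 → 141 → 66 → 432 → 99 → 1458 → 702 → 351 → 153 → 153  (repeats 153)
877: 877 → 1198 → 1243 → 100 → 1  (reaches 1)
3-happy: 877

1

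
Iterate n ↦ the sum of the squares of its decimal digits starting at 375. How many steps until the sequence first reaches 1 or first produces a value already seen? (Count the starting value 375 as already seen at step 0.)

375 → 3² + 7² + 5² = 83
83 → 8² + 3² = 73
73 → 7² + 3² = 58
58 → 5² + 8² = 89
89 → 8² + 9² = 145
145 → 1² + 4² + 5² = 42
42 → 4² + 2² = 20
20 → 2² + 0² = 4
4 → 4² = 16
16 → 1² + 6² = 37
37 → 3² + 7² = 58  — 58 repeats.
That took 11 steps.

11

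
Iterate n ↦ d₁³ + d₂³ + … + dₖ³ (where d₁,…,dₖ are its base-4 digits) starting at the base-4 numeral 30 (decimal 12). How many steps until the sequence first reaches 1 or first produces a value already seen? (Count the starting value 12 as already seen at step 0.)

12 = (3,0)_4 → 27
27 = (1,2,3)_4 → 36
36 = (2,1,0)_4 → 9
9 = (2,1)_4 → 9  — 9 repeats.
That took 4 steps.

4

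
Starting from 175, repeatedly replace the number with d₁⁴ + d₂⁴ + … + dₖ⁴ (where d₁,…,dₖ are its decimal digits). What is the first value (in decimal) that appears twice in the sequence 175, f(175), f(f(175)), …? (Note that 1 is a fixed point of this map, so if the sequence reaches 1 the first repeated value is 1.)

175 → 1⁴ + 7⁴ + 5⁴ = 1 + 2401 + 625 = 3027
3027 → 3⁴ + 0⁴ + 2⁴ + 7⁴ = 81 + 0 + 16 + 2401 = 2498
2498 → 2⁴ + 4⁴ + 9⁴ + 8⁴ = 16 + 256 + 6561 + 4096 = 10929
10929 → 1⁴ + 0⁴ + 9⁴ + 2⁴ + 9⁴ = 1 + 0 + 6561 + 16 + 6561 = 13139
13139 → 1⁴ + 3⁴ + 1⁴ + 3⁴ + 9⁴ = 1 + 81 + 1 + 81 + 6561 = 6725
6725 → 6⁴ + 7⁴ + 2⁴ + 5⁴ = 1296 + 2401 + 16 + 625 = 4338
4338 → 4⁴ + 3⁴ + 3⁴ + 8⁴ = 256 + 81 + 81 + 4096 = 4514
4514 → 4⁴ + 5⁴ + 1⁴ + 4⁴ = 256 + 625 + 1 + 256 = 1138
1138 → 1⁴ + 1⁴ + 3⁴ + 8⁴ = 1 + 1 + 81 + 4096 = 4179
4179 → 4⁴ + 1⁴ + 7⁴ + 9⁴ = 256 + 1 + 2401 + 6561 = 9219
9219 → 9⁴ + 2⁴ + 1⁴ + 9⁴ = 6561 + 16 + 1 + 6561 = 13139  — 13139 already appeared earlier.

13139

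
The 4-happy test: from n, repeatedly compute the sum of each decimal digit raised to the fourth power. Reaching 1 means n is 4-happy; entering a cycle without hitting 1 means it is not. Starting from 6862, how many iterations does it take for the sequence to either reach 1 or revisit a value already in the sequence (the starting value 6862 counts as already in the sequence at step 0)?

15

6862 → 6⁴ + 8⁴ + 6⁴ + 2⁴ = 1296 + 4096 + 1296 + 16 = 6704
6704 → 6⁴ + 7⁴ + 0⁴ + 4⁴ = 1296 + 2401 + 0 + 256 = 3953
3953 → 3⁴ + 9⁴ + 5⁴ + 3⁴ = 81 + 6561 + 625 + 81 = 7348
7348 → 7⁴ + 3⁴ + 4⁴ + 8⁴ = 2401 + 81 + 256 + 4096 = 6834
6834 → 6⁴ + 8⁴ + 3⁴ + 4⁴ = 1296 + 4096 + 81 + 256 = 5729
5729 → 5⁴ + 7⁴ + 2⁴ + 9⁴ = 625 + 2401 + 16 + 6561 = 9603
9603 → 9⁴ + 6⁴ + 0⁴ + 3⁴ = 6561 + 1296 + 0 + 81 = 7938
7938 → 7⁴ + 9⁴ + 3⁴ + 8⁴ = 2401 + 6561 + 81 + 4096 = 13139
13139 → 1⁴ + 3⁴ + 1⁴ + 3⁴ + 9⁴ = 1 + 81 + 1 + 81 + 6561 = 6725
6725 → 6⁴ + 7⁴ + 2⁴ + 5⁴ = 1296 + 2401 + 16 + 625 = 4338
4338 → 4⁴ + 3⁴ + 3⁴ + 8⁴ = 256 + 81 + 81 + 4096 = 4514
4514 → 4⁴ + 5⁴ + 1⁴ + 4⁴ = 256 + 625 + 1 + 256 = 1138
1138 → 1⁴ + 1⁴ + 3⁴ + 8⁴ = 1 + 1 + 81 + 4096 = 4179
4179 → 4⁴ + 1⁴ + 7⁴ + 9⁴ = 256 + 1 + 2401 + 6561 = 9219
9219 → 9⁴ + 2⁴ + 1⁴ + 9⁴ = 6561 + 16 + 1 + 6561 = 13139  — 13139 repeats.
That took 15 steps.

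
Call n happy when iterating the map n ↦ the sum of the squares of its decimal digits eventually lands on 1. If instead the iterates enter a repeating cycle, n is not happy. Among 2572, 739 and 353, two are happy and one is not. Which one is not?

353

2572: 2572 → 82 → 68 → 100 → 1  — reaches 1 (happy)
739: 739 → 139 → 91 → 82 → 68 → 100 → 1  — reaches 1 (happy)
353: 353 → 43 → 25 → 29 → 85 → 89 → 145 → 42 → 20 → 4 → 16 → 37 → 58 → 89  — repeats 89 (not happy)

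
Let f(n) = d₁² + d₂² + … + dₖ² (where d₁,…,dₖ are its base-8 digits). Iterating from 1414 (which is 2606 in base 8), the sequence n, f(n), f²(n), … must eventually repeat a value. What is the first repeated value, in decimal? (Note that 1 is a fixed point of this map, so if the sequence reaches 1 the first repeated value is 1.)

1

1414 = (2,6,0,6)_8 → 2² + 6² + 0² + 6² = 76
76 = (1,1,4)_8 → 1² + 1² + 4² = 18
18 = (2,2)_8 → 2² + 2² = 8
8 = (1,0)_8 → 1² + 0² = 1  — reached the fixed point 1.
1 → 1, so 1 is the first repeated value.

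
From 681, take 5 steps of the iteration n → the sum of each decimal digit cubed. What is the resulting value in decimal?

681 → 729
729 → 1080
1080 → 513
513 → 153
153 → 153

153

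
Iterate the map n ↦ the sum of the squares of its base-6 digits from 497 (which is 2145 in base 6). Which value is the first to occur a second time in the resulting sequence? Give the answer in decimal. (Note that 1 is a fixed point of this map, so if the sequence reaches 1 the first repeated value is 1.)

17

497 = (2,1,4,5)_6 → 2² + 1² + 4² + 5² = 46
46 = (1,1,4)_6 → 1² + 1² + 4² = 18
18 = (3,0)_6 → 3² + 0² = 9
9 = (1,3)_6 → 1² + 3² = 10
10 = (1,4)_6 → 1² + 4² = 17
17 = (2,5)_6 → 2² + 5² = 29
29 = (4,5)_6 → 4² + 5² = 41
41 = (1,0,5)_6 → 1² + 0² + 5² = 26
26 = (4,2)_6 → 4² + 2² = 20
20 = (3,2)_6 → 3² + 2² = 13
13 = (2,1)_6 → 2² + 1² = 5
5 = (5)_6 → 5² = 25
25 = (4,1)_6 → 4² + 1² = 17  — 17 already appeared earlier.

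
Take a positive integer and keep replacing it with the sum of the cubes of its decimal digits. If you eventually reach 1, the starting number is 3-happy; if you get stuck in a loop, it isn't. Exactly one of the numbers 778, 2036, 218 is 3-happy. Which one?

778

778: 778 → 1198 → 1243 → 100 → 1  — reaches 1 (3-happy)
2036: 2036 → 251 → 134 → 92 → 737 → 713 → 371 → 371  — repeats 371 (not 3-happy)
218: 218 → 521 → 134 → 92 → 737 → 713 → 371 → 371  — repeats 371 (not 3-happy)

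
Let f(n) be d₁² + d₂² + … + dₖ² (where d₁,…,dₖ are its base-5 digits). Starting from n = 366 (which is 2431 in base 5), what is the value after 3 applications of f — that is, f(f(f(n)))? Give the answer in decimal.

366 = (2,4,3,1)_5 → 2² + 4² + 3² + 1² = 4 + 16 + 9 + 1 = 30
30 = (1,1,0)_5 → 1² + 1² + 0² = 1 + 1 + 0 = 2
2 = (2)_5 → 2² = 4

4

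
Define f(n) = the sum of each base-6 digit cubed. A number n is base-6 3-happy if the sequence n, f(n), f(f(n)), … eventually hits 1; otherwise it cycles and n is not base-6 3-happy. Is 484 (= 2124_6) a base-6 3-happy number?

base-6 3-happy

484 = (2,1,2,4)_6 → 81
81 = (2,1,3)_6 → 36
36 = (1,0,0)_6 → 1  — reached 1.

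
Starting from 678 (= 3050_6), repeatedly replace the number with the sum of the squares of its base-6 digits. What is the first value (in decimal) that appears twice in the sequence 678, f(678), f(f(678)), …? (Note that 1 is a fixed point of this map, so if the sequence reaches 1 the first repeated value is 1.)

678 = (3,0,5,0)_6 → 34
34 = (5,4)_6 → 41
41 = (1,0,5)_6 → 26
26 = (4,2)_6 → 20
20 = (3,2)_6 → 13
13 = (2,1)_6 → 5
5 = (5)_6 → 25
25 = (4,1)_6 → 17
17 = (2,5)_6 → 29
29 = (4,5)_6 → 41  — 41 already appeared earlier.

41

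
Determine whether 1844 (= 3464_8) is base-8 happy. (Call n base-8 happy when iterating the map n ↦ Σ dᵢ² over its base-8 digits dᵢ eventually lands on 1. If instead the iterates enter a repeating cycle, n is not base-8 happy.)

base-8 happy

1844 = (3,4,6,4)_8 → 3² + 4² + 6² + 4² = 9 + 16 + 36 + 16 = 77
77 = (1,1,5)_8 → 1² + 1² + 5² = 1 + 1 + 25 = 27
27 = (3,3)_8 → 3² + 3² = 9 + 9 = 18
18 = (2,2)_8 → 2² + 2² = 4 + 4 = 8
8 = (1,0)_8 → 1² + 0² = 1 + 0 = 1  — reached 1.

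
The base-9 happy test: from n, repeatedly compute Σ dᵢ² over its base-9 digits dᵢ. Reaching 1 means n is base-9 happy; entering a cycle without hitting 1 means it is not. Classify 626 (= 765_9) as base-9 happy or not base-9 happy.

626 = (7,6,5)_9 → 7² + 6² + 5² = 49 + 36 + 25 = 110
110 = (1,3,2)_9 → 1² + 3² + 2² = 1 + 9 + 4 = 14
14 = (1,5)_9 → 1² + 5² = 1 + 25 = 26
26 = (2,8)_9 → 2² + 8² = 4 + 64 = 68
68 = (7,5)_9 → 7² + 5² = 49 + 25 = 74
74 = (8,2)_9 → 8² + 2² = 64 + 4 = 68  — 68 already seen; the sequence cycles without reaching 1.

not base-9 happy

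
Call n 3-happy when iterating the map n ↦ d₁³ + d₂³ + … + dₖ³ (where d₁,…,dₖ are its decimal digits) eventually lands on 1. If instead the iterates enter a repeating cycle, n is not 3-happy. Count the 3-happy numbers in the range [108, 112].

1

108: 108 → 513 → 153 → 153  — not 3-happy
109: 109 → 730 → 370 → 370  — not 3-happy
110: 110 → 2 → 8 → 512 → 134 → 92 → 737 → 713 → 371 → 371  — not 3-happy
111: 111 → 3 → 27 → 351 → 153 → 153  — not 3-happy
112: 112 → 10 → 1  — 3-happy
3-happy: 112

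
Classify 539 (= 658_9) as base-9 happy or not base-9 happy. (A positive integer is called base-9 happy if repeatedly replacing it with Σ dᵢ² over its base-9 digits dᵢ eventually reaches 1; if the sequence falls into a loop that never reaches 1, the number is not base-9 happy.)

base-9 happy

539 = (6,5,8)_9 → 6² + 5² + 8² = 125
125 = (1,4,8)_9 → 1² + 4² + 8² = 81
81 = (1,0,0)_9 → 1² + 0² + 0² = 1  — reached 1.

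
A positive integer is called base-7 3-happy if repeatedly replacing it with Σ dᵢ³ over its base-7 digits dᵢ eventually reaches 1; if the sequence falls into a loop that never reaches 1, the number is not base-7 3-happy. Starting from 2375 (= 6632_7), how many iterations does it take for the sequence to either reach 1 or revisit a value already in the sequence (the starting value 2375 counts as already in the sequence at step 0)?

2375 = (6,6,3,2)_7 → 6³ + 6³ + 3³ + 2³ = 467
467 = (1,2,3,5)_7 → 1³ + 2³ + 3³ + 5³ = 161
161 = (3,2,0)_7 → 3³ + 2³ + 0³ = 35
35 = (5,0)_7 → 5³ + 0³ = 125
125 = (2,3,6)_7 → 2³ + 3³ + 6³ = 251
251 = (5,0,6)_7 → 5³ + 0³ + 6³ = 341
341 = (6,6,5)_7 → 6³ + 6³ + 5³ = 557
557 = (1,4,2,4)_7 → 1³ + 4³ + 2³ + 4³ = 137
137 = (2,5,4)_7 → 2³ + 5³ + 4³ = 197
197 = (4,0,1)_7 → 4³ + 0³ + 1³ = 65
65 = (1,2,2)_7 → 1³ + 2³ + 2³ = 17
17 = (2,3)_7 → 2³ + 3³ = 35  — 35 repeats.
That took 12 steps.

12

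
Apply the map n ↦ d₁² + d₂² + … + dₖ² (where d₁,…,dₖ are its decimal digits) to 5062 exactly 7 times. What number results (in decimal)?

42

5062 → 65
65 → 61
61 → 37
37 → 58
58 → 89
89 → 145
145 → 42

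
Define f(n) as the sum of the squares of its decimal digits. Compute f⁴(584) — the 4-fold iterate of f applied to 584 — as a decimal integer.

584 → 5² + 8² + 4² = 105
105 → 1² + 0² + 5² = 26
26 → 2² + 6² = 40
40 → 4² + 0² = 16

16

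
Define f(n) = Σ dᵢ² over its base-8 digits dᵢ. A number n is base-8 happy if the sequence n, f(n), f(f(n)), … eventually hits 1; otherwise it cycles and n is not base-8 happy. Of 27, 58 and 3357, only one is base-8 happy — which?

27: 27 → 18 → 8 → 1  — reaches 1 (base-8 happy)
58: 58 → 53 → 61 → 74 → 6 → 36 → 32 → 16 → 4 → 16  — repeats 16 (not base-8 happy)
3357: 3357 → 86 → 41 → 26 → 13 → 26  — repeats 26 (not base-8 happy)

27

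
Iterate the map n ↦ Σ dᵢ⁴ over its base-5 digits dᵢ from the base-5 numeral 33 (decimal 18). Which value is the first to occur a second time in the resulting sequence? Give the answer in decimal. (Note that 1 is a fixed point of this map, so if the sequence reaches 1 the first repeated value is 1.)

18 = (3,3)_5 → 3⁴ + 3⁴ = 162
162 = (1,1,2,2)_5 → 1⁴ + 1⁴ + 2⁴ + 2⁴ = 34
34 = (1,1,4)_5 → 1⁴ + 1⁴ + 4⁴ = 258
258 = (2,0,1,3)_5 → 2⁴ + 0⁴ + 1⁴ + 3⁴ = 98
98 = (3,4,3)_5 → 3⁴ + 4⁴ + 3⁴ = 418
418 = (3,1,3,3)_5 → 3⁴ + 1⁴ + 3⁴ + 3⁴ = 244
244 = (1,4,3,4)_5 → 1⁴ + 4⁴ + 3⁴ + 4⁴ = 594
594 = (4,3,3,4)_5 → 4⁴ + 3⁴ + 3⁴ + 4⁴ = 674
674 = (1,0,1,4,4)_5 → 1⁴ + 0⁴ + 1⁴ + 4⁴ + 4⁴ = 514
514 = (4,0,2,4)_5 → 4⁴ + 0⁴ + 2⁴ + 4⁴ = 528
528 = (4,1,0,3)_5 → 4⁴ + 1⁴ + 0⁴ + 3⁴ = 338
338 = (2,3,2,3)_5 → 2⁴ + 3⁴ + 2⁴ + 3⁴ = 194
194 = (1,2,3,4)_5 → 1⁴ + 2⁴ + 3⁴ + 4⁴ = 354
354 = (2,4,0,4)_5 → 2⁴ + 4⁴ + 0⁴ + 4⁴ = 528  — 528 already appeared earlier.

528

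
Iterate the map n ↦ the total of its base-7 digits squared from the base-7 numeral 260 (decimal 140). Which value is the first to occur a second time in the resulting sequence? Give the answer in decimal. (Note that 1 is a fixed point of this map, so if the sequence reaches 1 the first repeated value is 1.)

140 = (2,6,0)_7 → 2² + 6² + 0² = 40
40 = (5,5)_7 → 5² + 5² = 50
50 = (1,0,1)_7 → 1² + 0² + 1² = 2
2 = (2)_7 → 2² = 4
4 = (4)_7 → 4² = 16
16 = (2,2)_7 → 2² + 2² = 8
8 = (1,1)_7 → 1² + 1² = 2  — 2 already appeared earlier.

2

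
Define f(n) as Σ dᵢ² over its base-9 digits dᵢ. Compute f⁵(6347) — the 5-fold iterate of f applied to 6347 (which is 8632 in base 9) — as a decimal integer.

53

6347 = (8,6,3,2)_9 → 8² + 6² + 3² + 2² = 113
113 = (1,3,5)_9 → 1² + 3² + 5² = 35
35 = (3,8)_9 → 3² + 8² = 73
73 = (8,1)_9 → 8² + 1² = 65
65 = (7,2)_9 → 7² + 2² = 53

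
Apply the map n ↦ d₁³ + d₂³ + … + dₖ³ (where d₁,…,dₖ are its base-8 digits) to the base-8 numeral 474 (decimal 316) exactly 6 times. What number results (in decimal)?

55

316 = (4,7,4)_8 → 4³ + 7³ + 4³ = 64 + 343 + 64 = 471
471 = (7,2,7)_8 → 7³ + 2³ + 7³ = 343 + 8 + 343 = 694
694 = (1,2,6,6)_8 → 1³ + 2³ + 6³ + 6³ = 1 + 8 + 216 + 216 = 441
441 = (6,7,1)_8 → 6³ + 7³ + 1³ = 216 + 343 + 1 = 560
560 = (1,0,6,0)_8 → 1³ + 0³ + 6³ + 0³ = 1 + 0 + 216 + 0 = 217
217 = (3,3,1)_8 → 3³ + 3³ + 1³ = 27 + 27 + 1 = 55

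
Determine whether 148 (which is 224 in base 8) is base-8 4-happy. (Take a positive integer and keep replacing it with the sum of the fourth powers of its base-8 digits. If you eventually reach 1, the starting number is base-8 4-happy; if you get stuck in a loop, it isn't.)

148 = (2,2,4)_8 → 2⁴ + 2⁴ + 4⁴ = 16 + 16 + 256 = 288
288 = (4,4,0)_8 → 4⁴ + 4⁴ + 0⁴ = 256 + 256 + 0 = 512
512 = (1,0,0,0)_8 → 1⁴ + 0⁴ + 0⁴ + 0⁴ = 1 + 0 + 0 + 0 = 1  — reached 1.

base-8 4-happy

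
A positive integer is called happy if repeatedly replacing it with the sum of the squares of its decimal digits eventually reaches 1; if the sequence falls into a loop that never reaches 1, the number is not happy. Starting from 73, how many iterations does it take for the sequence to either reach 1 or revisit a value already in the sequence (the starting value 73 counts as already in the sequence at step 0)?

9

73 → 7² + 3² = 58
58 → 5² + 8² = 89
89 → 8² + 9² = 145
145 → 1² + 4² + 5² = 42
42 → 4² + 2² = 20
20 → 2² + 0² = 4
4 → 4² = 16
16 → 1² + 6² = 37
37 → 3² + 7² = 58  — 58 repeats.
That took 9 steps.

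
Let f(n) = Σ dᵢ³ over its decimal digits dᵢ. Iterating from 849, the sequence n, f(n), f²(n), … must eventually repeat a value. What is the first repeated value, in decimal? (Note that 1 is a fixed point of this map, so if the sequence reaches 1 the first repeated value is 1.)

849 → 8³ + 4³ + 9³ = 512 + 64 + 729 = 1305
1305 → 1³ + 3³ + 0³ + 5³ = 1 + 27 + 0 + 125 = 153
153 → 1³ + 5³ + 3³ = 1 + 125 + 27 = 153  — 153 already appeared earlier.

153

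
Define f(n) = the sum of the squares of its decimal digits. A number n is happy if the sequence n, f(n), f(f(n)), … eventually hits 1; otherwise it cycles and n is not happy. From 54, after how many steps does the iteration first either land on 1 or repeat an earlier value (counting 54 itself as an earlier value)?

54 → 5² + 4² = 25 + 16 = 41
41 → 4² + 1² = 16 + 1 = 17
17 → 1² + 7² = 1 + 49 = 50
50 → 5² + 0² = 25 + 0 = 25
25 → 2² + 5² = 4 + 25 = 29
29 → 2² + 9² = 4 + 81 = 85
85 → 8² + 5² = 64 + 25 = 89
89 → 8² + 9² = 64 + 81 = 145
145 → 1² + 4² + 5² = 1 + 16 + 25 = 42
42 → 4² + 2² = 16 + 4 = 20
20 → 2² + 0² = 4 + 0 = 4
4 → 4² = 16
16 → 1² + 6² = 1 + 36 = 37
37 → 3² + 7² = 9 + 49 = 58
58 → 5² + 8² = 25 + 64 = 89  — 89 repeats.
That took 15 steps.

15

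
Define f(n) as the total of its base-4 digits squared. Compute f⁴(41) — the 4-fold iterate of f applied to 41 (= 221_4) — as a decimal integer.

4

41 = (2,2,1)_4 → 9
9 = (2,1)_4 → 5
5 = (1,1)_4 → 2
2 = (2)_4 → 4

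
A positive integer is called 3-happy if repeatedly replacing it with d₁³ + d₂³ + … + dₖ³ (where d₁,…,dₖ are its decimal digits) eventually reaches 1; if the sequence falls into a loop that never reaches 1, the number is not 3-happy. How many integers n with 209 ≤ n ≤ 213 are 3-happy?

209: 209 → 737 → 713 → 371 → 371  — not 3-happy
210: 210 → 9 → 729 → 1080 → 513 → 153 → 153  — not 3-happy
211: 211 → 10 → 1  — 3-happy
212: 212 → 17 → 344 → 155 → 251 → 134 → 92 → 737 → 713 → 371 → 371  — not 3-happy
213: 213 → 36 → 243 → 99 → 1458 → 702 → 351 → 153 → 153  — not 3-happy
3-happy: 211

1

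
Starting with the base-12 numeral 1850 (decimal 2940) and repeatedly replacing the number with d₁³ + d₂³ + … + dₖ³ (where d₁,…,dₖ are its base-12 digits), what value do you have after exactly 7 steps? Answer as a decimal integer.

2940 = (1,8,5,0)_12 → 1³ + 8³ + 5³ + 0³ = 638
638 = (4,5,2)_12 → 4³ + 5³ + 2³ = 197
197 = (1,4,5)_12 → 1³ + 4³ + 5³ = 190
190 = (1,3,10)_12 → 1³ + 3³ + 10³ = 1028
1028 = (7,1,8)_12 → 7³ + 1³ + 8³ = 856
856 = (5,11,4)_12 → 5³ + 11³ + 4³ = 1520
1520 = (10,6,8)_12 → 10³ + 6³ + 8³ = 1728

1728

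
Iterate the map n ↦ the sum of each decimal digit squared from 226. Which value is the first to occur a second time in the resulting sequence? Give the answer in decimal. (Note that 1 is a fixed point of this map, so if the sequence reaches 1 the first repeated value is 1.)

1

226 → 2² + 2² + 6² = 44
44 → 4² + 4² = 32
32 → 3² + 2² = 13
13 → 1² + 3² = 10
10 → 1² + 0² = 1  — reached the fixed point 1.
1 → 1, so 1 is the first repeated value.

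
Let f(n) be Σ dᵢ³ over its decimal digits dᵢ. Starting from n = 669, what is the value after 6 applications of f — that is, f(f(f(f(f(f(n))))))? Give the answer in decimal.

36

669 → 6³ + 6³ + 9³ = 216 + 216 + 729 = 1161
1161 → 1³ + 1³ + 6³ + 1³ = 1 + 1 + 216 + 1 = 219
219 → 2³ + 1³ + 9³ = 8 + 1 + 729 = 738
738 → 7³ + 3³ + 8³ = 343 + 27 + 512 = 882
882 → 8³ + 8³ + 2³ = 512 + 512 + 8 = 1032
1032 → 1³ + 0³ + 3³ + 2³ = 1 + 0 + 27 + 8 = 36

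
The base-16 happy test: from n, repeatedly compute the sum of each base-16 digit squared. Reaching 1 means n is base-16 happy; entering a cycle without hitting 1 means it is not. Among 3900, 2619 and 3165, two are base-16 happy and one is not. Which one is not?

3900: 3900 → 378 → 150 → 117 → 74 → 116 → 65 → 17 → 2 → 4 → 16 → 1  — reaches 1 (base-16 happy)
2619: 2619 → 230 → 232 → 260 → 17 → 2 → 4 → 16 → 1  — reaches 1 (base-16 happy)
3165: 3165 → 338 → 30 → 197 → 169 → 181 → 146 → 85 → 50 → 13 → 169  — repeats 169 (not base-16 happy)

3165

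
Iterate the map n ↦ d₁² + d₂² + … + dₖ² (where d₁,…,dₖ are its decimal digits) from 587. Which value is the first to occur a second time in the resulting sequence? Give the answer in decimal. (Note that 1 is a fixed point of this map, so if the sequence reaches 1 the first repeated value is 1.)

587 → 5² + 8² + 7² = 25 + 64 + 49 = 138
138 → 1² + 3² + 8² = 1 + 9 + 64 = 74
74 → 7² + 4² = 49 + 16 = 65
65 → 6² + 5² = 36 + 25 = 61
61 → 6² + 1² = 36 + 1 = 37
37 → 3² + 7² = 9 + 49 = 58
58 → 5² + 8² = 25 + 64 = 89
89 → 8² + 9² = 64 + 81 = 145
145 → 1² + 4² + 5² = 1 + 16 + 25 = 42
42 → 4² + 2² = 16 + 4 = 20
20 → 2² + 0² = 4 + 0 = 4
4 → 4² = 16
16 → 1² + 6² = 1 + 36 = 37  — 37 already appeared earlier.

37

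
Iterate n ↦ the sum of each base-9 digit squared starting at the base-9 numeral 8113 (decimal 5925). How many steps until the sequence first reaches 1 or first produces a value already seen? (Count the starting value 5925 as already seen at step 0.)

5925 = (8,1,1,3)_9 → 8² + 1² + 1² + 3² = 64 + 1 + 1 + 9 = 75
75 = (8,3)_9 → 8² + 3² = 64 + 9 = 73
73 = (8,1)_9 → 8² + 1² = 64 + 1 = 65
65 = (7,2)_9 → 7² + 2² = 49 + 4 = 53
53 = (5,8)_9 → 5² + 8² = 25 + 64 = 89
89 = (1,0,8)_9 → 1² + 0² + 8² = 1 + 0 + 64 = 65  — 65 repeats.
That took 6 steps.

6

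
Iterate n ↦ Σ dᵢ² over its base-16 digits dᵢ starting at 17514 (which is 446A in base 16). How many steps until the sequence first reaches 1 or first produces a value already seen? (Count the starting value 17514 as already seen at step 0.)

9

17514 = (4,4,6,10)_16 → 4² + 4² + 6² + 10² = 16 + 16 + 36 + 100 = 168
168 = (10,8)_16 → 10² + 8² = 100 + 64 = 164
164 = (10,4)_16 → 10² + 4² = 100 + 16 = 116
116 = (7,4)_16 → 7² + 4² = 49 + 16 = 65
65 = (4,1)_16 → 4² + 1² = 16 + 1 = 17
17 = (1,1)_16 → 1² + 1² = 1 + 1 = 2
2 = (2)_16 → 2² = 4
4 = (4)_16 → 4² = 16
16 = (1,0)_16 → 1² + 0² = 1 + 0 = 1  — reached 1.
That took 9 steps.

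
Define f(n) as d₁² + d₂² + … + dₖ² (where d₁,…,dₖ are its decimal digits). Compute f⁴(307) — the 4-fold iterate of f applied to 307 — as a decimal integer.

307 → 58
58 → 89
89 → 145
145 → 42

42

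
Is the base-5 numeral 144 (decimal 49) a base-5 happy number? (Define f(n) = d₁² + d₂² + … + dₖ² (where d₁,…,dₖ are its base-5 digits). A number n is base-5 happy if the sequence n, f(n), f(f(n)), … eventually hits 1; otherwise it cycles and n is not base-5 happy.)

base-5 happy

49 = (1,4,4)_5 → 1² + 4² + 4² = 33
33 = (1,1,3)_5 → 1² + 1² + 3² = 11
11 = (2,1)_5 → 2² + 1² = 5
5 = (1,0)_5 → 1² + 0² = 1  — reached 1.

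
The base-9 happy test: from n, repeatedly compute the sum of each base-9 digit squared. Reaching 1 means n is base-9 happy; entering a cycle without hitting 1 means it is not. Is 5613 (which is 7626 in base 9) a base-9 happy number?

5613 = (7,6,2,6)_9 → 7² + 6² + 2² + 6² = 49 + 36 + 4 + 36 = 125
125 = (1,4,8)_9 → 1² + 4² + 8² = 1 + 16 + 64 = 81
81 = (1,0,0)_9 → 1² + 0² + 0² = 1 + 0 + 0 = 1  — reached 1.

base-9 happy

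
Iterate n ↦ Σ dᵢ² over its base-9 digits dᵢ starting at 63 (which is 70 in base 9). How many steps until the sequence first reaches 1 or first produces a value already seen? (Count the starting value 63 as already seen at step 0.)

3

63 = (7,0)_9 → 7² + 0² = 49
49 = (5,4)_9 → 5² + 4² = 41
41 = (4,5)_9 → 4² + 5² = 41  — 41 repeats.
That took 3 steps.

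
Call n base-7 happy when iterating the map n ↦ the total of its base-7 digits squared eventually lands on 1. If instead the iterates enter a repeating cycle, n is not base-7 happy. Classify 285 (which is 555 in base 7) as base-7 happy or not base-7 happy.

not base-7 happy

285 = (5,5,5)_7 → 5² + 5² + 5² = 25 + 25 + 25 = 75
75 = (1,3,5)_7 → 1² + 3² + 5² = 1 + 9 + 25 = 35
35 = (5,0)_7 → 5² + 0² = 25 + 0 = 25
25 = (3,4)_7 → 3² + 4² = 9 + 16 = 25  — 25 already seen; the sequence cycles without reaching 1.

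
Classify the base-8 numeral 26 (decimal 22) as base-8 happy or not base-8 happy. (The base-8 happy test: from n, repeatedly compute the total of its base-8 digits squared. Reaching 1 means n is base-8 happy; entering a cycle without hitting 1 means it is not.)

not base-8 happy

22 = (2,6)_8 → 2² + 6² = 40
40 = (5,0)_8 → 5² + 0² = 25
25 = (3,1)_8 → 3² + 1² = 10
10 = (1,2)_8 → 1² + 2² = 5
5 = (5)_8 → 5² = 25  — 25 already seen; the sequence cycles without reaching 1.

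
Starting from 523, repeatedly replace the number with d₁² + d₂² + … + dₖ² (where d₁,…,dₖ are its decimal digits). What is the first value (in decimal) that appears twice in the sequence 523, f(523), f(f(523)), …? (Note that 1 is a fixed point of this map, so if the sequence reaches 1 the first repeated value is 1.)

58

523 → 5² + 2² + 3² = 25 + 4 + 9 = 38
38 → 3² + 8² = 9 + 64 = 73
73 → 7² + 3² = 49 + 9 = 58
58 → 5² + 8² = 25 + 64 = 89
89 → 8² + 9² = 64 + 81 = 145
145 → 1² + 4² + 5² = 1 + 16 + 25 = 42
42 → 4² + 2² = 16 + 4 = 20
20 → 2² + 0² = 4 + 0 = 4
4 → 4² = 16
16 → 1² + 6² = 1 + 36 = 37
37 → 3² + 7² = 9 + 49 = 58  — 58 already appeared earlier.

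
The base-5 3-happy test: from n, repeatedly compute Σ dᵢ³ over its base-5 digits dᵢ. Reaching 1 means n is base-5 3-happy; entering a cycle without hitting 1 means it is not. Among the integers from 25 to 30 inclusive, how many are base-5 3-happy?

25: 25 → 1  — base-5 3-happy
26: 26 → 2 → 8 → 28 → 28  — not base-5 3-happy
27: 27 → 9 → 65 → 35 → 9  — not base-5 3-happy
28: 28 → 28  — not base-5 3-happy
29: 29 → 65 → 35 → 9 → 65  — not base-5 3-happy
30: 30 → 2 → 8 → 28 → 28  — not base-5 3-happy
base-5 3-happy: 25

1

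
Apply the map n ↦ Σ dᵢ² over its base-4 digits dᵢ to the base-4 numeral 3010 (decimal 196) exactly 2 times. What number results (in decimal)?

8

196 = (3,0,1,0)_4 → 3² + 0² + 1² + 0² = 10
10 = (2,2)_4 → 2² + 2² = 8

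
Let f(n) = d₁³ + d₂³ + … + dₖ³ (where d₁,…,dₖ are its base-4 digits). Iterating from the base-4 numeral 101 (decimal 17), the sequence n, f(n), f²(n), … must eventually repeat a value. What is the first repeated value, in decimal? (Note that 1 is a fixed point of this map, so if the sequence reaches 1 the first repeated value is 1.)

8

17 = (1,0,1)_4 → 1³ + 0³ + 1³ = 2
2 = (2)_4 → 2³ = 8
8 = (2,0)_4 → 2³ + 0³ = 8  — 8 already appeared earlier.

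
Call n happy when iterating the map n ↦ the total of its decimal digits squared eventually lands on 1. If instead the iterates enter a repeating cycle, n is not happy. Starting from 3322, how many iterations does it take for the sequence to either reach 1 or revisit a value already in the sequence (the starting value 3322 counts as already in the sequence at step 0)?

3322 → 26
26 → 40
40 → 16
16 → 37
37 → 58
58 → 89
89 → 145
145 → 42
42 → 20
20 → 4
4 → 16  — 16 repeats.
That took 11 steps.

11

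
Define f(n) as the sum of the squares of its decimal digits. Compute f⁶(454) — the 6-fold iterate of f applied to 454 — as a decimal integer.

454 → 4² + 5² + 4² = 57
57 → 5² + 7² = 74
74 → 7² + 4² = 65
65 → 6² + 5² = 61
61 → 6² + 1² = 37
37 → 3² + 7² = 58

58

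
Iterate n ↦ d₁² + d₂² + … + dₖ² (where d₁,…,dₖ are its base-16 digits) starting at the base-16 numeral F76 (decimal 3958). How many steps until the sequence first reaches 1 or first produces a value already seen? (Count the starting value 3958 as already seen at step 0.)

11

3958 = (15,7,6)_16 → 310
310 = (1,3,6)_16 → 46
46 = (2,14)_16 → 200
200 = (12,8)_16 → 208
208 = (13,0)_16 → 169
169 = (10,9)_16 → 181
181 = (11,5)_16 → 146
146 = (9,2)_16 → 85
85 = (5,5)_16 → 50
50 = (3,2)_16 → 13
13 = (13)_16 → 169  — 169 repeats.
That took 11 steps.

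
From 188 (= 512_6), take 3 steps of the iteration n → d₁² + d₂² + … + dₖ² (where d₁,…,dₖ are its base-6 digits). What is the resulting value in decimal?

17

188 = (5,1,2)_6 → 5² + 1² + 2² = 30
30 = (5,0)_6 → 5² + 0² = 25
25 = (4,1)_6 → 4² + 1² = 17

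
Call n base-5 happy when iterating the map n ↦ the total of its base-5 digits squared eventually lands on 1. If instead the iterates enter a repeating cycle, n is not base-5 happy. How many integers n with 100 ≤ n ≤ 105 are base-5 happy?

100: 100 → 16 → 10 → 4 → 16  — not base-5 happy
101: 101 → 17 → 13 → 13  — not base-5 happy
102: 102 → 20 → 16 → 10 → 4 → 16  — not base-5 happy
103: 103 → 25 → 1  — base-5 happy
104: 104 → 32 → 6 → 2 → 4 → 16 → 10 → 4  — not base-5 happy
105: 105 → 17 → 13 → 13  — not base-5 happy
base-5 happy: 103

1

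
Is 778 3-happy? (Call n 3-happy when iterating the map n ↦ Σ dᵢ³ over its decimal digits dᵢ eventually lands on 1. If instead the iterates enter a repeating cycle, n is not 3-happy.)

778 → 7³ + 7³ + 8³ = 1198
1198 → 1³ + 1³ + 9³ + 8³ = 1243
1243 → 1³ + 2³ + 4³ + 3³ = 100
100 → 1³ + 0³ + 0³ = 1  — reached 1.

3-happy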